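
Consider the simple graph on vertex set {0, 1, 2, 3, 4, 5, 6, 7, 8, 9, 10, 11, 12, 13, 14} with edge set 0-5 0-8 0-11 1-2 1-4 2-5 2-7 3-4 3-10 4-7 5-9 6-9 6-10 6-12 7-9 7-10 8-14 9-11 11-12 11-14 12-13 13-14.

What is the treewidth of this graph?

A width-3 tree decomposition is:
Bags: B1 = {8, 12, 13, 14}  B2 = {8, 11, 12, 14}  B3 = {0, 8, 11, 12}  B4 = {0, 6, 11, 12}  B5 = {0, 6, 9, 11}  B6 = {0, 5, 6, 9}  B7 = {5, 6, 9, 10}  B8 = {5, 7, 9, 10}  B9 = {2, 5, 7, 10}  B10 = {2, 3, 7, 10}  B11 = {2, 3, 4, 7}  B12 = {1, 2, 3, 4}
Tree: B1–B2, B2–B3, B3–B4, B4–B5, B5–B6, B6–B7, B7–B8, B8–B9, B9–B10, B10–B11, B11–B12
Each bag holds 4 vertices, so the decomposition has width 3, which upper-bounds the treewidth. For the lower bound: the 4 vertex sets {8,13,14}, {12}, {11}, {0,5,6,9} are disjoint, each induces a connected subgraph, and every pair is joined by at least one edge of G. Contracting each set to a single vertex therefore yields K_{4} as a minor, and since treewidth is minor-monotone, tw(G) ≥ tw(K_{4}) = 3. Hence tw(G) = 3 exactly.

3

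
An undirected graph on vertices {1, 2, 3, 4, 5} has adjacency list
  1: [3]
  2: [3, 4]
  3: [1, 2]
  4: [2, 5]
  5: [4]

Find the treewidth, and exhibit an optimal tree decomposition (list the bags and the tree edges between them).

Each bag holds 2 vertices, so the decomposition has width 1, which upper-bounds the treewidth. G has an edge, so its treewidth is at least 1. Combining the bounds, tw(G) = 1.

Treewidth 1.
Bags: B1 = {4, 5}  B2 = {2, 4}  B3 = {2, 3}  B4 = {1, 3}
Tree: B1–B2, B2–B3, B3–B4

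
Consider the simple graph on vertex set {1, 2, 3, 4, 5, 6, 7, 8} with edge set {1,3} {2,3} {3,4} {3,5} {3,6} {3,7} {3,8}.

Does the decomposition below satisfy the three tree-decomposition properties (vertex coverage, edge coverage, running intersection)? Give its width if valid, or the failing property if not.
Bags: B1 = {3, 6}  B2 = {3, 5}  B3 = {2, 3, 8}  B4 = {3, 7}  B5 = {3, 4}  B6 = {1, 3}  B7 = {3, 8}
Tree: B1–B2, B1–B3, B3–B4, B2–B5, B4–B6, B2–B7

No — bags containing vertex 8 are not connected in the tree.

A tree decomposition must satisfy three properties: every vertex lies in some bag; for every edge, both endpoints lie together in some bag; and for every vertex, the bags containing it form a connected subtree. Here bags containing vertex 8 are not connected in the tree, so the decomposition is invalid.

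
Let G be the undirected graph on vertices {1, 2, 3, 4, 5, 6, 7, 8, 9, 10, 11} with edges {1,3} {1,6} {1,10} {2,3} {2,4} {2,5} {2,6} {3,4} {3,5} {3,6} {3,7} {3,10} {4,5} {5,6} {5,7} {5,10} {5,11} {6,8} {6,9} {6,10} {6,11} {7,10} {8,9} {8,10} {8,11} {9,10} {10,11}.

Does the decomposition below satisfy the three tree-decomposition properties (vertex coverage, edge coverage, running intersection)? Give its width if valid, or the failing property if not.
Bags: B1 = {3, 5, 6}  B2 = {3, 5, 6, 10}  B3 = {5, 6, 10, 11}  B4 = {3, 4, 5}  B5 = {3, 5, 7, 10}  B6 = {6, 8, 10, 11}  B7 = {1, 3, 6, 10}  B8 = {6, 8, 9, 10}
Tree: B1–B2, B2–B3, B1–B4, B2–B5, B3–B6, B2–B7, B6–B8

No — vertex 2 appears in no bag.

A tree decomposition must satisfy three properties: every vertex lies in some bag; for every edge, both endpoints lie together in some bag; and for every vertex, the bags containing it form a connected subtree. Here vertex 2 appears in no bag, so the decomposition is invalid.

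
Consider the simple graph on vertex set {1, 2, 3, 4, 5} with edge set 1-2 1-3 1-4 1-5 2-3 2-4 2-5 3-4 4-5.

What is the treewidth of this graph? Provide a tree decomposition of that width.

Every bag has size at most 4, so the width is 4 − 1 = 3 and tw(G) ≤ 3. On the other hand G contains the 4-clique {1, 2, 3, 4}. A clique must lie in a single bag of any decomposition, so no decomposition can have width below 3. Hence tw(G) = 3 exactly.

Treewidth 3.
One such decomposition:
Bags: B1 = {1, 2, 4, 5}  B2 = {1, 2, 3, 4}
Tree: B1–B2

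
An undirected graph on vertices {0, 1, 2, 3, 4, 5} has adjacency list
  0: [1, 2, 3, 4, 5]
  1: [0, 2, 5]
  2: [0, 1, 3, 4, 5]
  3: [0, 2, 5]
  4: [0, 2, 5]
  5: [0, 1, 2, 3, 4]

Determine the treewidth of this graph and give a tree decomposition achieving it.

Treewidth 3.
One optimal decomposition is:
Bags: B1 = {0, 2, 4, 5}  B2 = {0, 2, 3, 5}  B3 = {0, 1, 2, 5}
Tree: B1–B2, B2–B3

The largest bag has 4 vertices, giving width 3; this decomposition certifies tw(G) ≤ 3. On the other hand G contains the 4-clique {0, 1, 2, 5}. A clique must lie in a single bag of any decomposition, so no decomposition can have width below 3. The upper and lower bounds meet at 3, so that is the treewidth.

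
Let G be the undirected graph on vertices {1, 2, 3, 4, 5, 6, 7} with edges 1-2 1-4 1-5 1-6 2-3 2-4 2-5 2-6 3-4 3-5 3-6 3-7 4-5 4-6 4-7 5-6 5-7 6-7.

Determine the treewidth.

4

A width-4 tree decomposition is:
Bags: B1 = {3, 4, 5, 6, 7}  B2 = {2, 3, 4, 5, 6}  B3 = {1, 2, 4, 5, 6}
Tree: B1–B2, B2–B3
Each bag holds 5 vertices, so the decomposition has width 4, which upper-bounds the treewidth. For the lower bound, the 5 vertices {1, 2, 4, 5, 6} are pairwise adjacent, and any tree decomposition puts a clique entirely inside one bag — forcing width ≥ 4. The upper and lower bounds meet at 4, so that is the treewidth.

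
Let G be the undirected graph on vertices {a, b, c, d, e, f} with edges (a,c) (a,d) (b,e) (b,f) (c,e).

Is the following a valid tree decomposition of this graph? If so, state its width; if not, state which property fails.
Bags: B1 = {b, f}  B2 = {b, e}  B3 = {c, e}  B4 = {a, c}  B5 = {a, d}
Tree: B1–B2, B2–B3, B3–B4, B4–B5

Every vertex of G appears in some bag (union = {a, b, c, d, e, f}); every edge is covered by a bag; and for each vertex v the set of bags containing v is connected in the bag tree. The decomposition is therefore valid. The largest bag has 2 vertices, so the width is 1.

Yes; width 1.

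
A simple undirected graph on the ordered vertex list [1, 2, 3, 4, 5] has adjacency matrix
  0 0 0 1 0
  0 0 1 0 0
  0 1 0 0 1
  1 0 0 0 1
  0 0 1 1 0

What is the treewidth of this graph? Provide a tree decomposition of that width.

Treewidth 1.
One such decomposition:
Bags: B1 = {1, 4}  B2 = {4, 5}  B3 = {3, 5}  B4 = {2, 3}
Tree: B1–B2, B2–B3, B3–B4

The largest bag has 2 vertices, giving width 1; this decomposition certifies tw(G) ≤ 1. G has an edge, so its treewidth is at least 1. Therefore the treewidth is 1.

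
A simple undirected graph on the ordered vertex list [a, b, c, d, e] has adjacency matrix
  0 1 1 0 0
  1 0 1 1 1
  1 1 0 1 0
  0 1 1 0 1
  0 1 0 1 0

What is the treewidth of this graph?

2

A width-2 tree decomposition is:
Bags: B1 = {b, c, d}  B2 = {b, d, e}  B3 = {a, b, c}
Tree: B1–B2, B1–B3
The largest bag has 3 vertices, giving width 2; this decomposition certifies tw(G) ≤ 2. For the lower bound, the 3 vertices {b, d, e} are pairwise adjacent, and any tree decomposition puts a clique entirely inside one bag — forcing width ≥ 2. The upper and lower bounds meet at 2, so that is the treewidth.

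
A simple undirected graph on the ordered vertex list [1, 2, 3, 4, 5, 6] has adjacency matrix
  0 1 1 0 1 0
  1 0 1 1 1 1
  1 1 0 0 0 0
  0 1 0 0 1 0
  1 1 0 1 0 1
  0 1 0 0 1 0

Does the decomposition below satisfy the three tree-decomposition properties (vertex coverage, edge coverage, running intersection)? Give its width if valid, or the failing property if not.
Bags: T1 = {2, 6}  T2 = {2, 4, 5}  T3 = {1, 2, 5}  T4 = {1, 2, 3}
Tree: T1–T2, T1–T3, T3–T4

No — edge (5,6) lies in no bag.

A tree decomposition must satisfy three properties: every vertex lies in some bag; for every edge, both endpoints lie together in some bag; and for every vertex, the bags containing it form a connected subtree. Here edge (5,6) lies in no bag, so the decomposition is invalid.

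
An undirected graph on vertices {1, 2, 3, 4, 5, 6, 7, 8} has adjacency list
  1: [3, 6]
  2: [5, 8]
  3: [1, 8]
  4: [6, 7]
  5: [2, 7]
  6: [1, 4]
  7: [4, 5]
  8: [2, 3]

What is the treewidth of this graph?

A width-2 tree decomposition is:
Bags: B1 = {2, 5, 7}  B2 = {2, 7, 8}  B3 = {3, 7, 8}  B4 = {1, 3, 7}  B5 = {1, 6, 7}  B6 = {4, 6, 7}
Tree: B1–B2, B2–B3, B3–B4, B4–B5, B5–B6
The largest bag has 3 vertices, giving width 2; this decomposition certifies tw(G) ≤ 2. The edges 7–5–2–8–3–1–6–4–7 form a cycle, so G is not a tree and its treewidth is at least 2. Therefore the treewidth is 2.

2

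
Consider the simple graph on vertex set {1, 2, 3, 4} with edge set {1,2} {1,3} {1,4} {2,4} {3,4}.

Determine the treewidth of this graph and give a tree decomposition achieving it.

Every bag has size at most 3, so the width is 3 − 1 = 2 and tw(G) ≤ 2. Conversely, {1, 2, 4} is a clique of size 3, and the vertices of any clique must share a bag in every tree decomposition; so some bag has ≥ 3 vertices and tw(G) ≥ 2. The upper and lower bounds meet at 2, so that is the treewidth.

Treewidth 2.
One such decomposition:
Bags: B1 = {1, 2, 4}  B2 = {1, 3, 4}
Tree: B1–B2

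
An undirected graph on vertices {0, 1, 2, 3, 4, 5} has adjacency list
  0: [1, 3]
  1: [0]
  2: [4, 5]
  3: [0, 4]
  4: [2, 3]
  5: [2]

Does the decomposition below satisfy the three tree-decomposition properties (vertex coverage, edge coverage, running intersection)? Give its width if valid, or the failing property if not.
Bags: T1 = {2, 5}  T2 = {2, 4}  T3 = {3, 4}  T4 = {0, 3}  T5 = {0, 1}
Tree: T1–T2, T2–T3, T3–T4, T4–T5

Yes; width 1.

Every vertex of G appears in some bag (union = {0, 1, 2, 3, 4, 5}); every edge is covered by a bag; and for each vertex v the set of bags containing v is connected in the bag tree. The decomposition is therefore valid. The largest bag has 2 vertices, so the width is 1.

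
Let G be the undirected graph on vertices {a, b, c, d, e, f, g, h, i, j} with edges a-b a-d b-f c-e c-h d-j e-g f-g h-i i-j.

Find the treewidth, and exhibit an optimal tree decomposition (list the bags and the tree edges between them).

Treewidth 2.
Bags: B1 = {a, b, d}  B2 = {b, d, f}  B3 = {d, f, g}  B4 = {d, e, g}  B5 = {c, d, e}  B6 = {c, d, h}  B7 = {d, h, i}  B8 = {d, i, j}
Tree: B1–B2, B2–B3, B3–B4, B4–B5, B5–B6, B6–B7, B7–B8

Every bag has size at most 3, so the width is 3 − 1 = 2 and tw(G) ≤ 2. Since d–a–b–f–g–e–c–h–i–j–d is a cycle in G, G is not acyclic. Forests are exactly the graphs of treewidth ≤ 1, so tw(G) ≥ 2. The upper and lower bounds meet at 2, so that is the treewidth.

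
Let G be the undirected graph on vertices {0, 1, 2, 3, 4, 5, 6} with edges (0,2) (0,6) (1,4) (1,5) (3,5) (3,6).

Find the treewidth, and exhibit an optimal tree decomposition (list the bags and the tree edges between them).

Treewidth 1.
Bags: B1 = {3, 5}  B2 = {1, 5}  B3 = {3, 6}  B4 = {0, 6}  B5 = {0, 2}  B6 = {1, 4}
Tree: B1–B2, B1–B3, B3–B4, B4–B5, B2–B6

The largest bag has 2 vertices, giving width 1; this decomposition certifies tw(G) ≤ 1. Since G has at least one edge (e.g. 3–5), it is not an edgeless graph, so tw(G) ≥ 1. Therefore the treewidth is 1.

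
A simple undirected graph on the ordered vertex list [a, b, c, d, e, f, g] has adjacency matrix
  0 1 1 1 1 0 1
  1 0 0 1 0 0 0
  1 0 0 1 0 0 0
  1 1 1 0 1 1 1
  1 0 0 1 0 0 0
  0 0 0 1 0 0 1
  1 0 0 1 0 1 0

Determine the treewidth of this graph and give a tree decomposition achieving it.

Each bag holds 3 vertices, so the decomposition has width 2, which upper-bounds the treewidth. For the lower bound, the 3 vertices {a, d, g} are pairwise adjacent, and any tree decomposition puts a clique entirely inside one bag — forcing width ≥ 2. Therefore the treewidth is 2.

Treewidth 2.
One optimal decomposition is:
Bags: B1 = {a, c, d}  B2 = {a, d, g}  B3 = {a, b, d}  B4 = {d, f, g}  B5 = {a, d, e}
Tree: B1–B2, B2–B3, B2–B4, B2–B5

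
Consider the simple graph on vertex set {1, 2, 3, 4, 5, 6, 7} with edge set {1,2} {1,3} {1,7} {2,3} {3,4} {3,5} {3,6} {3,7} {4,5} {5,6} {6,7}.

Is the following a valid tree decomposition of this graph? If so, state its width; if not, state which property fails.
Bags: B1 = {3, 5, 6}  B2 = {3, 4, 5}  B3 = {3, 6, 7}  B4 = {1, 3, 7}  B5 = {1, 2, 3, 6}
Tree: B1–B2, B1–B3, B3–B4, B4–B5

No — bags containing vertex 6 are not connected in the tree.

A tree decomposition must satisfy three properties: every vertex lies in some bag; for every edge, both endpoints lie together in some bag; and for every vertex, the bags containing it form a connected subtree. Here bags containing vertex 6 are not connected in the tree, so the decomposition is invalid.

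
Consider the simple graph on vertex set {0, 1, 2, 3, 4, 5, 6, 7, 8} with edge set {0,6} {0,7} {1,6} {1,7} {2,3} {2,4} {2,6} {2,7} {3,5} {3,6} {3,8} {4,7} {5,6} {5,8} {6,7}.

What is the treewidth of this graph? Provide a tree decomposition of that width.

Treewidth 2.
One such decomposition:
Bags: B1 = {2, 3, 6}  B2 = {2, 6, 7}  B3 = {3, 5, 6}  B4 = {2, 4, 7}  B5 = {0, 6, 7}  B6 = {1, 6, 7}  B7 = {3, 5, 8}
Tree: B1–B2, B1–B3, B2–B4, B2–B5, B2–B6, B3–B7

Every bag has size at most 3, so the width is 3 − 1 = 2 and tw(G) ≤ 2. Conversely, {3, 5, 8} is a clique of size 3, and the vertices of any clique must share a bag in every tree decomposition; so some bag has ≥ 3 vertices and tw(G) ≥ 2. Combining the bounds, tw(G) = 2.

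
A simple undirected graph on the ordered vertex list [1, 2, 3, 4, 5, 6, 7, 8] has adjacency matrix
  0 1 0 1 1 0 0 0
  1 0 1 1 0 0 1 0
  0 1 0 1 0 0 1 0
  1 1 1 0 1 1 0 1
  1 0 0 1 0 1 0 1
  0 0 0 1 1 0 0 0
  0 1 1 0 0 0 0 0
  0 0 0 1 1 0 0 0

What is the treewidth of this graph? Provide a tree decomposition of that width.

Treewidth 2.
One optimal decomposition is:
Bags: B1 = {2, 3, 7}  B2 = {2, 3, 4}  B3 = {1, 2, 4}  B4 = {1, 4, 5}  B5 = {4, 5, 8}  B6 = {4, 5, 6}
Tree: B1–B2, B2–B3, B3–B4, B4–B5, B4–B6

Each bag holds 3 vertices, so the decomposition has width 2, which upper-bounds the treewidth. Conversely, {1, 2, 4} is a clique of size 3, and the vertices of any clique must share a bag in every tree decomposition; so some bag has ≥ 3 vertices and tw(G) ≥ 2. Hence tw(G) = 2 exactly.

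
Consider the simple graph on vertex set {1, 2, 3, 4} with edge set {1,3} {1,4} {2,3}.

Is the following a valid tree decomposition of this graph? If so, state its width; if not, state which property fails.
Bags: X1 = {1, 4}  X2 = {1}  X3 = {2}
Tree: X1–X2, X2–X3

No — vertex 3 appears in no bag.

A tree decomposition must satisfy three properties: every vertex lies in some bag; for every edge, both endpoints lie together in some bag; and for every vertex, the bags containing it form a connected subtree. Here vertex 3 appears in no bag, so the decomposition is invalid.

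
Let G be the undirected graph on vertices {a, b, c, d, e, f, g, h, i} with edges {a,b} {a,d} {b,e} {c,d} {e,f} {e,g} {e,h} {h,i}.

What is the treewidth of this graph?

1

A width-1 tree decomposition is:
Bags: B1 = {a, d}  B2 = {a, b}  B3 = {b, e}  B4 = {e, f}  B5 = {e, h}  B6 = {c, d}  B7 = {e, g}  B8 = {h, i}
Tree: B1–B2, B2–B3, B3–B4, B3–B5, B1–B6, B5–B7, B5–B8
Every bag has size at most 2, so the width is 2 − 1 = 1 and tw(G) ≤ 1. Any graph with an edge has treewidth ≥ 1, and G has the edge a–d. Combining the bounds, tw(G) = 1.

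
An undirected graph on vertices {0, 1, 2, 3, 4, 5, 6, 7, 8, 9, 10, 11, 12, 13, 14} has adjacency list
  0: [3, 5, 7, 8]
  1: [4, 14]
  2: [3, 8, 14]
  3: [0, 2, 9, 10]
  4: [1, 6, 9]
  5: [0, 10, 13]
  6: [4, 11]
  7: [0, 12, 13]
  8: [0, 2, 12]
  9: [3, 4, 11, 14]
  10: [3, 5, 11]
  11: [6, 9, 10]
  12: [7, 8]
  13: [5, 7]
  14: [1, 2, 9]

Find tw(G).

3

A width-3 tree decomposition is:
Bags: B1 = {5, 7, 12, 13}  B2 = {0, 5, 7, 12}  B3 = {0, 5, 8, 12}  B4 = {0, 5, 8, 10}  B5 = {0, 3, 8, 10}  B6 = {2, 3, 8, 10}  B7 = {2, 3, 10, 11}  B8 = {2, 3, 9, 11}  B9 = {2, 9, 11, 14}  B10 = {6, 9, 11, 14}  B11 = {4, 6, 9, 14}  B12 = {1, 4, 6, 14}
Tree: B1–B2, B2–B3, B3–B4, B4–B5, B5–B6, B6–B7, B7–B8, B8–B9, B9–B10, B10–B11, B11–B12
Every bag has size at most 4, so the width is 4 − 1 = 3 and tw(G) ≤ 3. For the lower bound: the 4 vertex sets {7,12,13}, {5}, {0}, {2,3,8,10} are disjoint, each induces a connected subgraph, and every pair is joined by at least one edge of G. Contracting each set to a single vertex therefore yields K_{4} as a minor, and since treewidth is minor-monotone, tw(G) ≥ tw(K_{4}) = 3. Therefore the treewidth is 3.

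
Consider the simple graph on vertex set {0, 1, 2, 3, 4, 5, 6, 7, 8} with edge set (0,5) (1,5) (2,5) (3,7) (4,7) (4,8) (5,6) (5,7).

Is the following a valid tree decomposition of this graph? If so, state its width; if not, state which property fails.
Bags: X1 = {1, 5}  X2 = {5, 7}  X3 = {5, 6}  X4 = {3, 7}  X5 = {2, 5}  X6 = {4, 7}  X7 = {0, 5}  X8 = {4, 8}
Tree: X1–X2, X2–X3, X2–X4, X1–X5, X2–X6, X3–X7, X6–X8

Vertex coverage: the bags together contain {0, 1, 2, 3, 4, 5, 6, 7, 8}, the full vertex set. Edge coverage: each edge of G has both endpoints in at least one bag. Running intersection: for every vertex, the bags containing it form a connected subtree. All three properties hold, so this is a valid tree decomposition of width max|bag| − 1 = 1, and hence tw(G) ≤ 1.

Yes; width 1.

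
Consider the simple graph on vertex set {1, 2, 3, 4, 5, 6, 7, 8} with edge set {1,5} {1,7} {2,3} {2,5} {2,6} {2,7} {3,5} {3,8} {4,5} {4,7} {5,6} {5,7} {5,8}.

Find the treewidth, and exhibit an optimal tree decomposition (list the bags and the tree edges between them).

Each bag holds 3 vertices, so the decomposition has width 2, which upper-bounds the treewidth. For the lower bound, the 3 vertices {3, 5, 8} are pairwise adjacent, and any tree decomposition puts a clique entirely inside one bag — forcing width ≥ 2. The upper and lower bounds meet at 2, so that is the treewidth.

Treewidth 2.
One such decomposition:
Bags: B1 = {2, 5, 7}  B2 = {2, 3, 5}  B3 = {2, 5, 6}  B4 = {3, 5, 8}  B5 = {4, 5, 7}  B6 = {1, 5, 7}
Tree: B1–B2, B1–B3, B2–B4, B1–B5, B1–B6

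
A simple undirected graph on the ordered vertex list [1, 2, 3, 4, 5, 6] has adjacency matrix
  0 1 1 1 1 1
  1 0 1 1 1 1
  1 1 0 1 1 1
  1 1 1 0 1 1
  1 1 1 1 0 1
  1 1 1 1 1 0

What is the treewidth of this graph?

5

A width-5 tree decomposition is:
Bags: B1 = {1, 2, 3, 4, 5, 6}
Tree: (single bag)
With just one bag of size 6, the width is 6 − 1 = 5, so tw(G) ≤ 5. On the other hand G contains the 6-clique {1, 2, 3, 4, 5, 6}. A clique must lie in a single bag of any decomposition, so no decomposition can have width below 5. Combining the bounds, tw(G) = 5.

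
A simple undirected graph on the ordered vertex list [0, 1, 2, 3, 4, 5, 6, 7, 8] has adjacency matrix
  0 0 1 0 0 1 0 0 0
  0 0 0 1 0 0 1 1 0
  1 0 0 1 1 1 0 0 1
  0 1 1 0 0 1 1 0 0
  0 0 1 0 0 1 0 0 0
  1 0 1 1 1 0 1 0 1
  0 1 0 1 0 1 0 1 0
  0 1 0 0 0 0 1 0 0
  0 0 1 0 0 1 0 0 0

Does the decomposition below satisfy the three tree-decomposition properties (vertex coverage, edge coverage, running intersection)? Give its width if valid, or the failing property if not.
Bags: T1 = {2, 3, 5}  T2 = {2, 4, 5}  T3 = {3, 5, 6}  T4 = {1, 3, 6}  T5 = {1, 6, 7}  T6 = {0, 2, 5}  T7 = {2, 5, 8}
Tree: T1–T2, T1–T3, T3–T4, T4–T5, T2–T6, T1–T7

Yes; width 2.

Vertex coverage: the bags together contain {0, 1, 2, 3, 4, 5, 6, 7, 8}, the full vertex set. Edge coverage: each edge of G has both endpoints in at least one bag. Running intersection: for every vertex, the bags containing it form a connected subtree. All three properties hold, so this is a valid tree decomposition of width max|bag| − 1 = 2, and hence tw(G) ≤ 2.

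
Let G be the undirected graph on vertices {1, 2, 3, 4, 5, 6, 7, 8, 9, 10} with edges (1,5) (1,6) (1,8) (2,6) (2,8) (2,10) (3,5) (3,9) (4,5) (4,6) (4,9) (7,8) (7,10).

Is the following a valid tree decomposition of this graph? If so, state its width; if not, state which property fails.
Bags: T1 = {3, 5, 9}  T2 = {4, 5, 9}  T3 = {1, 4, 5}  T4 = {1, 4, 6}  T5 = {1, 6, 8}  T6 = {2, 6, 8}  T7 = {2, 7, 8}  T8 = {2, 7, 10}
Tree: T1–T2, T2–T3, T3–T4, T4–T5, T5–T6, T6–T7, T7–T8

Checking the three conditions: (i) the bags cover all of {1, 2, 3, 4, 5, 6, 7, 8, 9, 10}; (ii) for each edge, some bag contains both endpoints; (iii) the bags containing any fixed vertex form a subtree. All hold, so the decomposition is valid with width 3 − 1 = 2.

Yes; width 2.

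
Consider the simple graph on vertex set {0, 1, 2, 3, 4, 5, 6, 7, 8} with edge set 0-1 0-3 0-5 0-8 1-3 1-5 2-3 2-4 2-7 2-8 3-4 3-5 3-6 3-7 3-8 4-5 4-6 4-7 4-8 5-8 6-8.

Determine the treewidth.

3

A width-3 tree decomposition is:
Bags: B1 = {3, 4, 5, 8}  B2 = {2, 3, 4, 8}  B3 = {2, 3, 4, 7}  B4 = {0, 3, 5, 8}  B5 = {3, 4, 6, 8}  B6 = {0, 1, 3, 5}
Tree: B1–B2, B2–B3, B1–B4, B1–B5, B4–B6
The largest bag has 4 vertices, giving width 3; this decomposition certifies tw(G) ≤ 3. On the other hand G contains the 4-clique {0, 3, 5, 8}. A clique must lie in a single bag of any decomposition, so no decomposition can have width below 3. Combining the bounds, tw(G) = 3.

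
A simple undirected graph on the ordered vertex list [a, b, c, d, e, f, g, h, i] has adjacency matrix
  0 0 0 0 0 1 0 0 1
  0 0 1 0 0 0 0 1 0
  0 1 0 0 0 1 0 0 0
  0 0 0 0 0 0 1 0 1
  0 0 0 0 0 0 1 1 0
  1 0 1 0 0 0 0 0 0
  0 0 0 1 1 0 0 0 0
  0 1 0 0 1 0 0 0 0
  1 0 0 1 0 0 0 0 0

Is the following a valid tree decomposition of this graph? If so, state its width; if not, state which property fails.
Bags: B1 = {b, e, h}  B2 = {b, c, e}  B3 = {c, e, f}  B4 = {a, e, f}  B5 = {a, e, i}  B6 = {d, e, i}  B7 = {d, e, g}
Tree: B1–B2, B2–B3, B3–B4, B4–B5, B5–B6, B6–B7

Checking the three conditions: (i) the bags cover all of {a, b, c, d, e, f, g, h, i}; (ii) for each edge, some bag contains both endpoints; (iii) the bags containing any fixed vertex form a subtree. All hold, so the decomposition is valid with width 3 − 1 = 2.

Yes; width 2.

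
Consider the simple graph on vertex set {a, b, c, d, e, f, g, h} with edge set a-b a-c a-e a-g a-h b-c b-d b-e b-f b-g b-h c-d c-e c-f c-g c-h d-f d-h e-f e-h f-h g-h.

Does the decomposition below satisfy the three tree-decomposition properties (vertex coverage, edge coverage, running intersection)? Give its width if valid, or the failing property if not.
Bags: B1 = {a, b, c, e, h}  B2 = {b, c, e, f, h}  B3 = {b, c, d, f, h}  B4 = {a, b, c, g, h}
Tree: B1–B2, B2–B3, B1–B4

Yes; width 4.

Vertex coverage: the bags together contain {a, b, c, d, e, f, g, h}, the full vertex set. Edge coverage: each edge of G has both endpoints in at least one bag. Running intersection: for every vertex, the bags containing it form a connected subtree. All three properties hold, so this is a valid tree decomposition of width max|bag| − 1 = 4, and hence tw(G) ≤ 4.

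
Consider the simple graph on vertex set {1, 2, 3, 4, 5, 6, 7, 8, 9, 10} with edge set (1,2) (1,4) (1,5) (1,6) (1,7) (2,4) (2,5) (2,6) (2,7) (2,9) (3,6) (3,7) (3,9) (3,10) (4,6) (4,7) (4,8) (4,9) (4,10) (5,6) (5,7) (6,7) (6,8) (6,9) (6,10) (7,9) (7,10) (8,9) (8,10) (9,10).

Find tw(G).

4

A width-4 tree decomposition is:
Bags: B1 = {2, 4, 6, 7, 9}  B2 = {4, 6, 7, 9, 10}  B3 = {1, 2, 4, 6, 7}  B4 = {1, 2, 5, 6, 7}  B5 = {4, 6, 8, 9, 10}  B6 = {3, 6, 7, 9, 10}
Tree: B1–B2, B1–B3, B3–B4, B2–B5, B2–B6
The largest bag has 5 vertices, giving width 4; this decomposition certifies tw(G) ≤ 4. On the other hand G contains the 5-clique {4, 6, 8, 9, 10}. A clique must lie in a single bag of any decomposition, so no decomposition can have width below 4. Combining the bounds, tw(G) = 4.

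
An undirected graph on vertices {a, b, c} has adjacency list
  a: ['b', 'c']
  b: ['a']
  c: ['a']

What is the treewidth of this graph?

1

A width-1 tree decomposition is:
Bags: B1 = {a, c}  B2 = {a, b}
Tree: B1–B2
Every bag has size at most 2, so the width is 2 − 1 = 1 and tw(G) ≤ 1. Any graph with an edge has treewidth ≥ 1, and G has the edge a–c. Combining the bounds, tw(G) = 1.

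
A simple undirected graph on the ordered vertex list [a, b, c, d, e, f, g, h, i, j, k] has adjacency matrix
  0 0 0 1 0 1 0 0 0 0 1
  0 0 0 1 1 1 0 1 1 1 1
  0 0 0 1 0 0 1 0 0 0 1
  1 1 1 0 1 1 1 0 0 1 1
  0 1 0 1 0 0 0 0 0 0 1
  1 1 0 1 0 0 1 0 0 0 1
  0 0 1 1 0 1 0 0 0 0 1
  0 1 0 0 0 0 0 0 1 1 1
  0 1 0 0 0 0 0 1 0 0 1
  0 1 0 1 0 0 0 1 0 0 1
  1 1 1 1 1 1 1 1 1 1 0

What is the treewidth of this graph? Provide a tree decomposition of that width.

The largest bag has 4 vertices, giving width 3; this decomposition certifies tw(G) ≤ 3. On the other hand G contains the 4-clique {b, d, j, k}. A clique must lie in a single bag of any decomposition, so no decomposition can have width below 3. Combining the bounds, tw(G) = 3.

Treewidth 3.
One optimal decomposition is:
Bags: B1 = {b, d, e, k}  B2 = {b, d, f, k}  B3 = {a, d, f, k}  B4 = {b, d, j, k}  B5 = {d, f, g, k}  B6 = {c, d, g, k}  B7 = {b, h, j, k}  B8 = {b, h, i, k}
Tree: B1–B2, B2–B3, B1–B4, B3–B5, B5–B6, B4–B7, B7–B8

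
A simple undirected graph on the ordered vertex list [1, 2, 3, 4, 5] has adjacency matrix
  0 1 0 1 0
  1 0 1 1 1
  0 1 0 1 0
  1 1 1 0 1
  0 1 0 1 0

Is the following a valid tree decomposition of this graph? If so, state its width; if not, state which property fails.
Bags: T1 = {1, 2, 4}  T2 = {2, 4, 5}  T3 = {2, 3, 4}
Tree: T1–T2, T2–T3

Yes; width 2.

Checking the three conditions: (i) the bags cover all of {1, 2, 3, 4, 5}; (ii) for each edge, some bag contains both endpoints; (iii) the bags containing any fixed vertex form a subtree. All hold, so the decomposition is valid with width 3 − 1 = 2.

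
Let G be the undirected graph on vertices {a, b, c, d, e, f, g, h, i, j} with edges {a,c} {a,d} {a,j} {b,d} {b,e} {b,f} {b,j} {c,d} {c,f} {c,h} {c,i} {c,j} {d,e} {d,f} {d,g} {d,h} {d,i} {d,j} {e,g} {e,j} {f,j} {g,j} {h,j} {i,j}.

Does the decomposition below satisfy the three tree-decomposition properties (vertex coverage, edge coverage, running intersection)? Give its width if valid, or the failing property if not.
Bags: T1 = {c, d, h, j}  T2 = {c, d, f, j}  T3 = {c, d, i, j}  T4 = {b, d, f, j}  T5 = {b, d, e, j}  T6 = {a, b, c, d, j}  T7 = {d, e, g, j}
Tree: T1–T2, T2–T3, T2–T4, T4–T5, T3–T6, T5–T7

No — bags containing vertex b are not connected in the tree.

A tree decomposition must satisfy three properties: every vertex lies in some bag; for every edge, both endpoints lie together in some bag; and for every vertex, the bags containing it form a connected subtree. Here bags containing vertex b are not connected in the tree, so the decomposition is invalid.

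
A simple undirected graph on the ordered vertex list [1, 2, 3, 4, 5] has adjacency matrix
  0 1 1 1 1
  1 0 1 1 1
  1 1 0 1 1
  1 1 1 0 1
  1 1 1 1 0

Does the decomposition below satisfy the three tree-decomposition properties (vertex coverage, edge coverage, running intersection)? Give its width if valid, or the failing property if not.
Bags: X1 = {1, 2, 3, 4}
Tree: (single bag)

No — vertex 5 appears in no bag.

A tree decomposition must satisfy three properties: every vertex lies in some bag; for every edge, both endpoints lie together in some bag; and for every vertex, the bags containing it form a connected subtree. Here vertex 5 appears in no bag, so the decomposition is invalid.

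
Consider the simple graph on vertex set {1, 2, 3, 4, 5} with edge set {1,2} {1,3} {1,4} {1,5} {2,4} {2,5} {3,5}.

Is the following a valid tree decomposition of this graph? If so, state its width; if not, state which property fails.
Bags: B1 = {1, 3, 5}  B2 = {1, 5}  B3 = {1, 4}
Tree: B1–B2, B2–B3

No — vertex 2 appears in no bag.

A tree decomposition must satisfy three properties: every vertex lies in some bag; for every edge, both endpoints lie together in some bag; and for every vertex, the bags containing it form a connected subtree. Here vertex 2 appears in no bag, so the decomposition is invalid.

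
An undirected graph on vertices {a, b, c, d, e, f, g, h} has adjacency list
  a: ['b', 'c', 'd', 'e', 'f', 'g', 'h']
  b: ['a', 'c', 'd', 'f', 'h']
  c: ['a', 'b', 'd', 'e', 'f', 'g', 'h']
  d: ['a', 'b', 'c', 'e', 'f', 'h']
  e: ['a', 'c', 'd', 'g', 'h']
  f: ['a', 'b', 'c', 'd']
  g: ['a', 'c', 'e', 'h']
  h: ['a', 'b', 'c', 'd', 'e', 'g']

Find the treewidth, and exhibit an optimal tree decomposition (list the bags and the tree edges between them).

Treewidth 4.
Bags: B1 = {a, b, c, d, f}  B2 = {a, b, c, d, h}  B3 = {a, c, d, e, h}  B4 = {a, c, e, g, h}
Tree: B1–B2, B2–B3, B3–B4

Every bag has size at most 5, so the width is 5 − 1 = 4 and tw(G) ≤ 4. For the lower bound, the 5 vertices {a, c, d, e, h} are pairwise adjacent, and any tree decomposition puts a clique entirely inside one bag — forcing width ≥ 4. The upper and lower bounds meet at 4, so that is the treewidth.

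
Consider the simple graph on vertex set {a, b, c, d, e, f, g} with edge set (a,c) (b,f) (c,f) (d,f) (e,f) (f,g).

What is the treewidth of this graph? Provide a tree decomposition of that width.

Each bag holds 2 vertices, so the decomposition has width 1, which upper-bounds the treewidth. G has an edge, so its treewidth is at least 1. The upper and lower bounds meet at 1, so that is the treewidth.

Treewidth 1.
One such decomposition:
Bags: B1 = {e, f}  B2 = {d, f}  B3 = {c, f}  B4 = {b, f}  B5 = {a, c}  B6 = {f, g}
Tree: B1–B2, B1–B3, B2–B4, B3–B5, B2–B6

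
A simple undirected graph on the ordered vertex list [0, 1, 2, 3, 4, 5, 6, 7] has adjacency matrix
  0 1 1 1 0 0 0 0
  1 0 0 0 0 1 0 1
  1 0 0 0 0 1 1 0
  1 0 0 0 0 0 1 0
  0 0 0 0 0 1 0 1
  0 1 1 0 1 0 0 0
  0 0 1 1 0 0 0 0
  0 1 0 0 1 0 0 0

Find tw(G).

A width-2 tree decomposition is:
Bags: B1 = {4, 5, 7}  B2 = {1, 5, 7}  B3 = {1, 2, 5}  B4 = {0, 1, 2}  B5 = {0, 2, 6}  B6 = {0, 3, 6}
Tree: B1–B2, B2–B3, B3–B4, B4–B5, B5–B6
Every bag has size at most 3, so the width is 3 − 1 = 2 and tw(G) ≤ 2. For the lower bound, G contains the cycle 4–7–1–5–4, so G is not a forest; only forests have treewidth ≤ 1, hence tw(G) ≥ 2. The upper and lower bounds meet at 2, so that is the treewidth.

2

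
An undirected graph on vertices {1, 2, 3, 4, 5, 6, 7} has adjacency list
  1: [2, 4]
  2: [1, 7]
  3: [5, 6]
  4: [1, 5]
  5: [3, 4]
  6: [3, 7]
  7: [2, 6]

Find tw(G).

2

A width-2 tree decomposition is:
Bags: B1 = {3, 5, 6}  B2 = {4, 5, 6}  B3 = {1, 4, 6}  B4 = {1, 2, 6}  B5 = {2, 6, 7}
Tree: B1–B2, B2–B3, B3–B4, B4–B5
The largest bag has 3 vertices, giving width 2; this decomposition certifies tw(G) ≤ 2. For the lower bound, G contains the cycle 6–3–5–4–1–2–7–6, so G is not a forest; only forests have treewidth ≤ 1, hence tw(G) ≥ 2. Hence tw(G) = 2 exactly.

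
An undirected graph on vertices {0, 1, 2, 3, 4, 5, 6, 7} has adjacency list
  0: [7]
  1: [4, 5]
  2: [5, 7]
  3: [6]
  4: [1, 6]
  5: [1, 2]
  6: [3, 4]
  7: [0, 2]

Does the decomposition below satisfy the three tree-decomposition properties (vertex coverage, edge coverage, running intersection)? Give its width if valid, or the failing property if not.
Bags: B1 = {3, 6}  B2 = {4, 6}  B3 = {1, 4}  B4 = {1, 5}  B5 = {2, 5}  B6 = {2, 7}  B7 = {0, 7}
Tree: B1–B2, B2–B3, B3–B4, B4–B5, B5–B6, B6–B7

Yes; width 1.

Checking the three conditions: (i) the bags cover all of {0, 1, 2, 3, 4, 5, 6, 7}; (ii) for each edge, some bag contains both endpoints; (iii) the bags containing any fixed vertex form a subtree. All hold, so the decomposition is valid with width 2 − 1 = 1.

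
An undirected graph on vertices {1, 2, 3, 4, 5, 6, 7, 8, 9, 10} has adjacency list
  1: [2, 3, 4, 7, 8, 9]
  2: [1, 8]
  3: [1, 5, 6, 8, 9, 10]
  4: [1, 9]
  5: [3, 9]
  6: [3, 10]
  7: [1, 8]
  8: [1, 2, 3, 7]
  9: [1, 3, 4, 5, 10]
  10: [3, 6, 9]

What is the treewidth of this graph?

2

A width-2 tree decomposition is:
Bags: B1 = {1, 3, 8}  B2 = {1, 3, 9}  B3 = {1, 4, 9}  B4 = {3, 9, 10}  B5 = {1, 7, 8}  B6 = {1, 2, 8}  B7 = {3, 5, 9}  B8 = {3, 6, 10}
Tree: B1–B2, B2–B3, B2–B4, B1–B5, B5–B6, B4–B7, B4–B8
Every bag has size at most 3, so the width is 3 − 1 = 2 and tw(G) ≤ 2. On the other hand G contains the 3-clique {1, 2, 8}. A clique must lie in a single bag of any decomposition, so no decomposition can have width below 2. Hence tw(G) = 2 exactly.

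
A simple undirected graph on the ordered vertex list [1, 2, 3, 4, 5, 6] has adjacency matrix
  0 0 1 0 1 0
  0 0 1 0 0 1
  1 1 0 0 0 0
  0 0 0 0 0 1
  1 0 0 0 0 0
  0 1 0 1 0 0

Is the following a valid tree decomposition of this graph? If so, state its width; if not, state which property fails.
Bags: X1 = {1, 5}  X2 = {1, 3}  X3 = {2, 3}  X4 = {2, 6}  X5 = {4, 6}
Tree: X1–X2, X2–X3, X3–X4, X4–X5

Yes; width 1.

Checking the three conditions: (i) the bags cover all of {1, 2, 3, 4, 5, 6}; (ii) for each edge, some bag contains both endpoints; (iii) the bags containing any fixed vertex form a subtree. All hold, so the decomposition is valid with width 2 − 1 = 1.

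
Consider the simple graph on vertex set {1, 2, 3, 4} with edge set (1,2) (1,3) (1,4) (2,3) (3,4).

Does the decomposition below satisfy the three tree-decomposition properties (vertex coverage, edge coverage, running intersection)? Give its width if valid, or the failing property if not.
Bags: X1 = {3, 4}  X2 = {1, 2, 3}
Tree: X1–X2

No — edge (1,4) lies in no bag.

A tree decomposition must satisfy three properties: every vertex lies in some bag; for every edge, both endpoints lie together in some bag; and for every vertex, the bags containing it form a connected subtree. Here edge (1,4) lies in no bag, so the decomposition is invalid.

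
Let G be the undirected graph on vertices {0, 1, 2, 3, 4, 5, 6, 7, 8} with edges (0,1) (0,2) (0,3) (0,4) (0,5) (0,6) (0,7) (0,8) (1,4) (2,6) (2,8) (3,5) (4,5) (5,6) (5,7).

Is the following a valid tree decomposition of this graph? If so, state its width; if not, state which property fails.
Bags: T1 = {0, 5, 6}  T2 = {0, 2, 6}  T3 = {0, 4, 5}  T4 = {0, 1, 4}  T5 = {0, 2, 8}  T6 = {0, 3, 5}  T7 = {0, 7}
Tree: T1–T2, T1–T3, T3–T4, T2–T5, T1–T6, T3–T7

No — edge (5,7) lies in no bag.

A tree decomposition must satisfy three properties: every vertex lies in some bag; for every edge, both endpoints lie together in some bag; and for every vertex, the bags containing it form a connected subtree. Here edge (5,7) lies in no bag, so the decomposition is invalid.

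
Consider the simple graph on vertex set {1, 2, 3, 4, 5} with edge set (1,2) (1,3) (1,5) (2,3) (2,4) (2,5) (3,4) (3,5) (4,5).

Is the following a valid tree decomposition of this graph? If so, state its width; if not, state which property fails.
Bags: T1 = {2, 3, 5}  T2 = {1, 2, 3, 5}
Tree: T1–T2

No — vertex 4 appears in no bag.

A tree decomposition must satisfy three properties: every vertex lies in some bag; for every edge, both endpoints lie together in some bag; and for every vertex, the bags containing it form a connected subtree. Here vertex 4 appears in no bag, so the decomposition is invalid.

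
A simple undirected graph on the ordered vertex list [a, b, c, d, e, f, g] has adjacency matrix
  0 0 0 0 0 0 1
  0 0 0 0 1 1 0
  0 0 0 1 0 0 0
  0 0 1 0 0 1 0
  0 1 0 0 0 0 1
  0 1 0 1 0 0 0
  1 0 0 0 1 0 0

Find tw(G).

1

A width-1 tree decomposition is:
Bags: B1 = {a, g}  B2 = {e, g}  B3 = {b, e}  B4 = {b, f}  B5 = {d, f}  B6 = {c, d}
Tree: B1–B2, B2–B3, B3–B4, B4–B5, B5–B6
Every bag has size at most 2, so the width is 2 − 1 = 1 and tw(G) ≤ 1. G has an edge, so its treewidth is at least 1. The upper and lower bounds meet at 1, so that is the treewidth.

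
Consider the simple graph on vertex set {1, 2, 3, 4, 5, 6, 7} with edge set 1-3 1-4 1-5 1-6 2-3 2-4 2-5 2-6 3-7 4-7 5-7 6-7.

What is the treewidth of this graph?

A width-3 tree decomposition is:
Bags: B1 = {1, 2, 3, 7}  B2 = {1, 2, 5, 7}  B3 = {1, 2, 6, 7}  B4 = {1, 2, 4, 7}
Tree: B1–B2, B2–B3, B3–B4
The largest bag has 4 vertices, giving width 3; this decomposition certifies tw(G) ≤ 3. For the lower bound: the 4 vertex sets {3,7}, {1,5}, {2}, {6} are disjoint, each induces a connected subgraph, and every pair is joined by at least one edge of G. Contracting each set to a single vertex therefore yields K_{4} as a minor, and since treewidth is minor-monotone, tw(G) ≥ tw(K_{4}) = 3. Hence tw(G) = 3 exactly.

3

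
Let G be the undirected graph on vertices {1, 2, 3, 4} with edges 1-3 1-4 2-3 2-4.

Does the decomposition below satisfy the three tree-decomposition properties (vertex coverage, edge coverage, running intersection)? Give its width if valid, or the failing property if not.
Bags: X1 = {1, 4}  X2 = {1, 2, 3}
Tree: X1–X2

A tree decomposition must satisfy three properties: every vertex lies in some bag; for every edge, both endpoints lie together in some bag; and for every vertex, the bags containing it form a connected subtree. Here edge (2,4) lies in no bag, so the decomposition is invalid.

No — edge (2,4) lies in no bag.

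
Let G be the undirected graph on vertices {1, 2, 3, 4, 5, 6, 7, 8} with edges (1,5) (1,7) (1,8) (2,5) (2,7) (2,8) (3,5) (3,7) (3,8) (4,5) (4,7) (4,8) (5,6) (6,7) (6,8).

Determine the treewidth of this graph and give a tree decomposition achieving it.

Treewidth 3.
One such decomposition:
Bags: B1 = {1, 5, 7, 8}  B2 = {2, 5, 7, 8}  B3 = {3, 5, 7, 8}  B4 = {5, 6, 7, 8}  B5 = {4, 5, 7, 8}
Tree: B1–B2, B2–B3, B3–B4, B4–B5

Every bag has size at most 4, so the width is 4 − 1 = 3 and tw(G) ≤ 3. For the lower bound: the 4 vertex sets {1,8}, {2,7}, {5}, {3} are disjoint, each induces a connected subgraph, and every pair is joined by at least one edge of G. Contracting each set to a single vertex therefore yields K_{4} as a minor, and since treewidth is minor-monotone, tw(G) ≥ tw(K_{4}) = 3. Therefore the treewidth is 3.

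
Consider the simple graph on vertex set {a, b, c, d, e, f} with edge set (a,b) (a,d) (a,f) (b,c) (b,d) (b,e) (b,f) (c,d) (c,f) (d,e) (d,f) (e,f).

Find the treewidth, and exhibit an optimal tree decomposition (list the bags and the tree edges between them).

The largest bag has 4 vertices, giving width 3; this decomposition certifies tw(G) ≤ 3. On the other hand G contains the 4-clique {b, d, e, f}. A clique must lie in a single bag of any decomposition, so no decomposition can have width below 3. Hence tw(G) = 3 exactly.

Treewidth 3.
Bags: B1 = {a, b, d, f}  B2 = {b, d, e, f}  B3 = {b, c, d, f}
Tree: B1–B2, B1–B3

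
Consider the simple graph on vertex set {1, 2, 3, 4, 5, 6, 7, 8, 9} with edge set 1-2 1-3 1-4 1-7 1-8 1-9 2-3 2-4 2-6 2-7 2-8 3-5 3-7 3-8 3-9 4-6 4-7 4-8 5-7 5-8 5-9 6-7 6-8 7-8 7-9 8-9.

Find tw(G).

4

A width-4 tree decomposition is:
Bags: B1 = {1, 2, 3, 7, 8}  B2 = {1, 3, 7, 8, 9}  B3 = {1, 2, 4, 7, 8}  B4 = {3, 5, 7, 8, 9}  B5 = {2, 4, 6, 7, 8}
Tree: B1–B2, B1–B3, B2–B4, B3–B5
Every bag has size at most 5, so the width is 5 − 1 = 4 and tw(G) ≤ 4. On the other hand G contains the 5-clique {1, 3, 7, 8, 9}. A clique must lie in a single bag of any decomposition, so no decomposition can have width below 4. Combining the bounds, tw(G) = 4.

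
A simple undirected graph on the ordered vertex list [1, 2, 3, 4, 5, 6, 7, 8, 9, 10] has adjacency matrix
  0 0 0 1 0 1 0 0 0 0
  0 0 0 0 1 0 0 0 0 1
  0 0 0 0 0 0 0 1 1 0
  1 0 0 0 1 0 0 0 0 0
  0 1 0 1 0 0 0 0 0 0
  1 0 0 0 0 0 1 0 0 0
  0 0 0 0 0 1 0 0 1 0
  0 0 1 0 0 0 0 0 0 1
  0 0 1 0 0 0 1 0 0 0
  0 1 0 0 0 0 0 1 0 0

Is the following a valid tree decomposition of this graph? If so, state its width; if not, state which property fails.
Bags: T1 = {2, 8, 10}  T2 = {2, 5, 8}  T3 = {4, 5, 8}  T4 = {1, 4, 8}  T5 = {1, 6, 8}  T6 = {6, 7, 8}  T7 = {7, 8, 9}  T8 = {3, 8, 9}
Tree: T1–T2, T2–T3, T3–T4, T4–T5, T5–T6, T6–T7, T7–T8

Vertex coverage: the bags together contain {1, 2, 3, 4, 5, 6, 7, 8, 9, 10}, the full vertex set. Edge coverage: each edge of G has both endpoints in at least one bag. Running intersection: for every vertex, the bags containing it form a connected subtree. All three properties hold, so this is a valid tree decomposition of width max|bag| − 1 = 2, and hence tw(G) ≤ 2.

Yes; width 2.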